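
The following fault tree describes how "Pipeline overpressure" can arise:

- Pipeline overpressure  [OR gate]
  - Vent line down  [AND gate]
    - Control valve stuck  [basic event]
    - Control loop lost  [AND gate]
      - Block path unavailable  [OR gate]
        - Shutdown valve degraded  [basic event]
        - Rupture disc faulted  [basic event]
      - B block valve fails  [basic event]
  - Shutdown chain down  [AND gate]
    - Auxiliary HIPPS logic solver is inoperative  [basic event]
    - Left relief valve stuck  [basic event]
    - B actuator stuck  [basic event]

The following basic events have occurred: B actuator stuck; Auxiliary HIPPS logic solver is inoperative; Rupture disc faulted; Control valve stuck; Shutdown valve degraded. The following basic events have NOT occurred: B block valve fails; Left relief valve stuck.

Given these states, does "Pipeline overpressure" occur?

No

Block path unavailable [OR]: Shutdown valve degraded=occurs, Rupture disc faulted=occurs → at least one input occurs → occurs.
Control loop lost [AND]: Block path unavailable=occurs, B block valve fails=not → not all inputs occur → does not occur.
Vent line down [AND]: Control valve stuck=occurs, Control loop lost=not → not all inputs occur → does not occur.
Shutdown chain down [AND]: Auxiliary HIPPS logic solver is inoperative=occurs, Left relief valve stuck=not, B actuator stuck=occurs → not all inputs occur → does not occur.
Pipeline overpressure [OR]: Vent line down=not, Shutdown chain down=not → no input occurs → does not occur.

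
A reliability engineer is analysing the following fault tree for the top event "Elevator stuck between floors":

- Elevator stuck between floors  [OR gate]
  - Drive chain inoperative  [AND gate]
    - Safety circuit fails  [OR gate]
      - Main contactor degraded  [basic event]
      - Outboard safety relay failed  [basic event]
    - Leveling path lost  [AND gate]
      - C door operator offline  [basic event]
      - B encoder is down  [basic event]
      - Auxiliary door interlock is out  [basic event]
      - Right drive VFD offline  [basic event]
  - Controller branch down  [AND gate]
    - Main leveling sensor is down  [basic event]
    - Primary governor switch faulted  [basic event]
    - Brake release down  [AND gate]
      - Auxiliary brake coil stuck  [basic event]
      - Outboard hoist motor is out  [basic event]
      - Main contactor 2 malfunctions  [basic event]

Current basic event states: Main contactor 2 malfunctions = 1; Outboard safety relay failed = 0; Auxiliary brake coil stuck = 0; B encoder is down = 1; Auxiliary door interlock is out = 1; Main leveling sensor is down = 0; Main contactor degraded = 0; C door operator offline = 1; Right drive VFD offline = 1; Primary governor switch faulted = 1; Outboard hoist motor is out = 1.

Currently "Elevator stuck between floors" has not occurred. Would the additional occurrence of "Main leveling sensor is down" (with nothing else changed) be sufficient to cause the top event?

No

Counterfactual: set "Main leveling sensor is down" to occurred.
Safety circuit fails [OR]: Main contactor degraded=not, Outboard safety relay failed=not → no input occurs → does not occur.
Leveling path lost [AND]: C door operator offline=occurs, B encoder is down=occurs, Auxiliary door interlock is out=occurs, Right drive VFD offline=occurs → all inputs occur → occurs.
Drive chain inoperative [AND]: Safety circuit fails=not, Leveling path lost=occurs → not all inputs occur → does not occur.
Brake release down [AND]: Auxiliary brake coil stuck=not, Outboard hoist motor is out=occurs, Main contactor 2 malfunctions=occurs → not all inputs occur → does not occur.
Controller branch down [AND]: Main leveling sensor is down=occurs, Primary governor switch faulted=occurs, Brake release down=not → not all inputs occur → does not occur.
Elevator stuck between floors [OR]: Drive chain inoperative=not, Controller branch down=not → no input occurs → does not occur.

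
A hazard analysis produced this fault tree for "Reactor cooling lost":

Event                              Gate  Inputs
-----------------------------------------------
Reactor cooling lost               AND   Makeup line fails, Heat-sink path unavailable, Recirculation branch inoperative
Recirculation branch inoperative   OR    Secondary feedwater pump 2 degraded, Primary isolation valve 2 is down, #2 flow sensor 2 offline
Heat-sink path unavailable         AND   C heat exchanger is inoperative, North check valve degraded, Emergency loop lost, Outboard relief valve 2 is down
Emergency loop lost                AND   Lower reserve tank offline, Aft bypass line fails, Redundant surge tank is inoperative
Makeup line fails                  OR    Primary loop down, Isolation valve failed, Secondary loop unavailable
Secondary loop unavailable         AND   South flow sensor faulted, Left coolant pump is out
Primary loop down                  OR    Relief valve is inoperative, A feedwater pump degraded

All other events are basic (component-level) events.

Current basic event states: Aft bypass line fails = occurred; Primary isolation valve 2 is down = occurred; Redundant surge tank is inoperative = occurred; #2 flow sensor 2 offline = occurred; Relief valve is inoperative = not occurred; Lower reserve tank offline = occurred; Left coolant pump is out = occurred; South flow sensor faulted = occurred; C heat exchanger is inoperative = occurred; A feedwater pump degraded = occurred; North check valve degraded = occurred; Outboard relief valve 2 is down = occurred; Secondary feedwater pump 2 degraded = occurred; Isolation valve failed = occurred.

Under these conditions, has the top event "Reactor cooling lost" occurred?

Primary loop down [OR]: Relief valve is inoperative=not, A feedwater pump degraded=occurs → at least one input occurs → occurs.
Secondary loop unavailable [AND]: South flow sensor faulted=occurs, Left coolant pump is out=occurs → all inputs occur → occurs.
Makeup line fails [OR]: Primary loop down=occurs, Isolation valve failed=occurs, Secondary loop unavailable=occurs → at least one input occurs → occurs.
Emergency loop lost [AND]: Lower reserve tank offline=occurs, Aft bypass line fails=occurs, Redundant surge tank is inoperative=occurs → all inputs occur → occurs.
Heat-sink path unavailable [AND]: C heat exchanger is inoperative=occurs, North check valve degraded=occurs, Emergency loop lost=occurs, Outboard relief valve 2 is down=occurs → all inputs occur → occurs.
Recirculation branch inoperative [OR]: Secondary feedwater pump 2 degraded=occurs, Primary isolation valve 2 is down=occurs, #2 flow sensor 2 offline=occurs → at least one input occurs → occurs.
Reactor cooling lost [AND]: Makeup line fails=occurs, Heat-sink path unavailable=occurs, Recirculation branch inoperative=occurs → all inputs occur → occurs.

Yes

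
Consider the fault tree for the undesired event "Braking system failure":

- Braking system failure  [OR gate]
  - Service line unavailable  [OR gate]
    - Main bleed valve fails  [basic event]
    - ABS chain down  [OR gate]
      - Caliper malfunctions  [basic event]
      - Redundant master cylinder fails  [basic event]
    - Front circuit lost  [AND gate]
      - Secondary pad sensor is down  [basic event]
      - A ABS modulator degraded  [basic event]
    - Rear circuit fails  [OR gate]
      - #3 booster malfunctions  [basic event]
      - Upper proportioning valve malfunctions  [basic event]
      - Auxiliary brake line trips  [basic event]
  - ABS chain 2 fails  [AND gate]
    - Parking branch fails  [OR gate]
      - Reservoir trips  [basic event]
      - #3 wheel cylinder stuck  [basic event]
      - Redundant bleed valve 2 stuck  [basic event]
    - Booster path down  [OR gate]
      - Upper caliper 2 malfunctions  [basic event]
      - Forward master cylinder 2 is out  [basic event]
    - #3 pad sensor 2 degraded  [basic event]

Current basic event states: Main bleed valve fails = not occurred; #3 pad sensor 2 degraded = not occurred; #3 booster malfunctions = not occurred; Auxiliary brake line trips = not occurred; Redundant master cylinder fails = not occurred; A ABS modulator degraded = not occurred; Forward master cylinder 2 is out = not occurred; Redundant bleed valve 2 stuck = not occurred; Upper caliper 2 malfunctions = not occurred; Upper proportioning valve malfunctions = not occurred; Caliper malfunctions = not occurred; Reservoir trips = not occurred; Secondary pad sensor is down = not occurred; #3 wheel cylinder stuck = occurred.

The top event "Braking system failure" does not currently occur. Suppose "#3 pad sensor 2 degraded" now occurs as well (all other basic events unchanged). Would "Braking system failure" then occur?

Counterfactual: set "#3 pad sensor 2 degraded" to occurred.
ABS chain down [OR]: Caliper malfunctions=not, Redundant master cylinder fails=not → no input occurs → does not occur.
Front circuit lost [AND]: Secondary pad sensor is down=not, A ABS modulator degraded=not → not all inputs occur → does not occur.
Rear circuit fails [OR]: #3 booster malfunctions=not, Upper proportioning valve malfunctions=not, Auxiliary brake line trips=not → no input occurs → does not occur.
Service line unavailable [OR]: Main bleed valve fails=not, ABS chain down=not, Front circuit lost=not, Rear circuit fails=not → no input occurs → does not occur.
Parking branch fails [OR]: Reservoir trips=not, #3 wheel cylinder stuck=occurs, Redundant bleed valve 2 stuck=not → at least one input occurs → occurs.
Booster path down [OR]: Upper caliper 2 malfunctions=not, Forward master cylinder 2 is out=not → no input occurs → does not occur.
ABS chain 2 fails [AND]: Parking branch fails=occurs, Booster path down=not, #3 pad sensor 2 degraded=occurs → not all inputs occur → does not occur.
Braking system failure [OR]: Service line unavailable=not, ABS chain 2 fails=not → no input occurs → does not occur.

No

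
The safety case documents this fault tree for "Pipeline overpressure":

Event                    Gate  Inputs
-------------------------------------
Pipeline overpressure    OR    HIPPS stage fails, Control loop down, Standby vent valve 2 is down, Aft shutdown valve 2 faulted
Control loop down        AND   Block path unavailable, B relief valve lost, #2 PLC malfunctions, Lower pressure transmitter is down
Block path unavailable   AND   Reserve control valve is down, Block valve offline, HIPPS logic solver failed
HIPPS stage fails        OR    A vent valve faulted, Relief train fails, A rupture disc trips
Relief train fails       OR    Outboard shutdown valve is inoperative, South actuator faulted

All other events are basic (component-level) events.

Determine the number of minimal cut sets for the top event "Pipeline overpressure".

Relief train fails [OR]: union of children's cut sets → 2 cut set(s).
HIPPS stage fails [OR]: union of children's cut sets → 4 cut set(s).
Block path unavailable [AND]: one cut set from each child combined → 1 × 1 × 1 = 1 cut set(s).
Control loop down [AND]: one cut set from each child combined → 1 × 1 × 1 × 1 = 1 cut set(s).
Pipeline overpressure [OR]: union of children's cut sets → 7 cut set(s).
Minimal cut sets: {A vent valve faulted}; {Outboard shutdown valve is inoperative}; {South actuator faulted}; {A rupture disc trips}; {#2 PLC malfunctions, B relief valve lost, Block valve offline, HIPPS logic solver failed, Lower pressure transmitter is down, Reserve control valve is down}; {Standby vent valve 2 is down}; {Aft shutdown valve 2 faulted}.

7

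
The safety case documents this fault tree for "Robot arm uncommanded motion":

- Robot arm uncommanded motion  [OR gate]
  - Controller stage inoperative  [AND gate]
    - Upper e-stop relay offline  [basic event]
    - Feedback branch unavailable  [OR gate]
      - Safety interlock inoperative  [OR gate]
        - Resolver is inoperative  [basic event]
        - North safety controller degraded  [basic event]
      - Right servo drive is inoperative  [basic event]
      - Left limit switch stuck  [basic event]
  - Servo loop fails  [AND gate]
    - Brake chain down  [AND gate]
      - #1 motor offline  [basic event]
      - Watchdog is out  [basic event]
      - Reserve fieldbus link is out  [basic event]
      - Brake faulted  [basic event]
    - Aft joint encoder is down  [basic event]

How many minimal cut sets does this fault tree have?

Safety interlock inoperative [OR]: union of children's cut sets → 2 cut set(s).
Feedback branch unavailable [OR]: union of children's cut sets → 4 cut set(s).
Controller stage inoperative [AND]: one cut set from each child combined → 1 × 4 = 4 cut set(s).
Brake chain down [AND]: one cut set from each child combined → 1 × 1 × 1 × 1 = 1 cut set(s).
Servo loop fails [AND]: one cut set from each child combined → 1 × 1 = 1 cut set(s).
Robot arm uncommanded motion [OR]: union of children's cut sets → 5 cut set(s).
Minimal cut sets: {Resolver is inoperative, Upper e-stop relay offline}; {North safety controller degraded, Upper e-stop relay offline}; {Right servo drive is inoperative, Upper e-stop relay offline}; {Left limit switch stuck, Upper e-stop relay offline}; {#1 motor offline, Aft joint encoder is down, Brake faulted, Reserve fieldbus link is out, Watchdog is out}.

5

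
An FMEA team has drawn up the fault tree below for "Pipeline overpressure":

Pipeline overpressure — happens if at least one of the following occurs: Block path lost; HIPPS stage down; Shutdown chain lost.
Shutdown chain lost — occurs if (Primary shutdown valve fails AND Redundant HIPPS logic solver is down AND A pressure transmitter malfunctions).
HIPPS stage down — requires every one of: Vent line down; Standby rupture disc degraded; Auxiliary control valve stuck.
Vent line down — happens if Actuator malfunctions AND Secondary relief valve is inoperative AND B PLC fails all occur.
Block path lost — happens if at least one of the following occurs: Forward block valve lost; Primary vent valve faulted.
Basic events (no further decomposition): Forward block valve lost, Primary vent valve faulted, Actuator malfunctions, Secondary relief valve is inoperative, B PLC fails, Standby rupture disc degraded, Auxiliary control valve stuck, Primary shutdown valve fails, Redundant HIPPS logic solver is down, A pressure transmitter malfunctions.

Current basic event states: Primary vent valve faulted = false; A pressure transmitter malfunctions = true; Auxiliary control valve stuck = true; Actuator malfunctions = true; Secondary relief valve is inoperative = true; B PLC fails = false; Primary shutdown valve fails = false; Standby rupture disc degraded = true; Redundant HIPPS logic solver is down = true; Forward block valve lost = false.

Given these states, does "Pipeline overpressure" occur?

No

Block path lost [OR]: Forward block valve lost=not, Primary vent valve faulted=not → no input occurs → does not occur.
Vent line down [AND]: Actuator malfunctions=occurs, Secondary relief valve is inoperative=occurs, B PLC fails=not → not all inputs occur → does not occur.
HIPPS stage down [AND]: Vent line down=not, Standby rupture disc degraded=occurs, Auxiliary control valve stuck=occurs → not all inputs occur → does not occur.
Shutdown chain lost [AND]: Primary shutdown valve fails=not, Redundant HIPPS logic solver is down=occurs, A pressure transmitter malfunctions=occurs → not all inputs occur → does not occur.
Pipeline overpressure [OR]: Block path lost=not, HIPPS stage down=not, Shutdown chain lost=not → no input occurs → does not occur.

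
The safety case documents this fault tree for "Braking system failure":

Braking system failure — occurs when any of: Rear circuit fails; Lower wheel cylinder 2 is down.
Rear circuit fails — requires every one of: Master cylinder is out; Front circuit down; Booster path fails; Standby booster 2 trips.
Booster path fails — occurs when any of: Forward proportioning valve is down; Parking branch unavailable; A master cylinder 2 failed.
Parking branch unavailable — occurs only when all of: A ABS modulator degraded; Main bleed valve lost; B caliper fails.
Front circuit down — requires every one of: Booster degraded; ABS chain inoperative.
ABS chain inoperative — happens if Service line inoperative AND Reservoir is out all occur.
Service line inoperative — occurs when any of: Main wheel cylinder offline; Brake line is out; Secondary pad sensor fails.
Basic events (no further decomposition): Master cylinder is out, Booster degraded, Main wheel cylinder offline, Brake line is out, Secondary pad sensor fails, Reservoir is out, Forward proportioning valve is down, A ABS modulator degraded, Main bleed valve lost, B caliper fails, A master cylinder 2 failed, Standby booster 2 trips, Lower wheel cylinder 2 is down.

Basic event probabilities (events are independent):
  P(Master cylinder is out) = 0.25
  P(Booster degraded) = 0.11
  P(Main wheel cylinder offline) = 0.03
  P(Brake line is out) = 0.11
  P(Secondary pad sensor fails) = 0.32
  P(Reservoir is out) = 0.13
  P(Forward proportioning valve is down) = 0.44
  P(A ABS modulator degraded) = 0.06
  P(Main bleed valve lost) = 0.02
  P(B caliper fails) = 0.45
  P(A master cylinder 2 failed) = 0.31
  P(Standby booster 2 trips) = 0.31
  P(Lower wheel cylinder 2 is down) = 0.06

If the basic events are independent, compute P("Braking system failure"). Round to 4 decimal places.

0.0603

P(Service line inoperative) [OR] = 1 − (1−0.03) × (1−0.11) × (1−0.32) = 0.412956
P(ABS chain inoperative) [AND] = 0.412956 × 0.13 = 0.053684
P(Front circuit down) [AND] = 0.11 × 0.053684 = 0.005905
P(Parking branch unavailable) [AND] = 0.06 × 0.02 × 0.45 = 0.000540
P(Booster path fails) [OR] = 1 − (1−0.44) × (1−0.000540) × (1−0.31) = 0.613809
P(Rear circuit fails) [AND] = 0.25 × 0.005905 × 0.613809 × 0.31 = 0.000281
P(Braking system failure) [OR] = 1 − (1−0.000281) × (1−0.06) = 0.060264
Rounded to 4 decimal places: P(Braking system failure) ≈ 0.0603.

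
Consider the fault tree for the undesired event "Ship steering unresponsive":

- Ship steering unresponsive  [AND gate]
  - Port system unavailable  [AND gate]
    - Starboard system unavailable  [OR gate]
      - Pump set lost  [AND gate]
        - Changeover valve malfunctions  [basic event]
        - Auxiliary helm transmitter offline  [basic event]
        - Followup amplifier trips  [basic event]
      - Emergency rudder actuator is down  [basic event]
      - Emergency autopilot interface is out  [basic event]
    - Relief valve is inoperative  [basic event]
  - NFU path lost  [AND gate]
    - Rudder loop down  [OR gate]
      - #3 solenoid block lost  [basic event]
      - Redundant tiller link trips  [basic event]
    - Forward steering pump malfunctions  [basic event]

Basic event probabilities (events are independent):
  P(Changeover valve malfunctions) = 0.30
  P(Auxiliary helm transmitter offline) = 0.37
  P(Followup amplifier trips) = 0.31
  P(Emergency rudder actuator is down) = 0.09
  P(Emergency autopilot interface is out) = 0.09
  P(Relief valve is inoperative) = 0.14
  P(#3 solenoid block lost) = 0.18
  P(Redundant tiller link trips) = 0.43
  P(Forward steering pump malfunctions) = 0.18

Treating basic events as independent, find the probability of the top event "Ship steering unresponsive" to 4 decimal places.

P(Pump set lost) [AND] = 0.30 × 0.37 × 0.31 = 0.034410
P(Starboard system unavailable) [OR] = 1 − (1−0.034410) × (1−0.09) × (1−0.09) = 0.200395
P(Port system unavailable) [AND] = 0.200395 × 0.14 = 0.028055
P(Rudder loop down) [OR] = 1 − (1−0.18) × (1−0.43) = 0.532600
P(NFU path lost) [AND] = 0.532600 × 0.18 = 0.095868
P(Ship steering unresponsive) [AND] = 0.028055 × 0.095868 = 0.002690
Rounded to 4 decimal places: P(Ship steering unresponsive) ≈ 0.0027.

0.0027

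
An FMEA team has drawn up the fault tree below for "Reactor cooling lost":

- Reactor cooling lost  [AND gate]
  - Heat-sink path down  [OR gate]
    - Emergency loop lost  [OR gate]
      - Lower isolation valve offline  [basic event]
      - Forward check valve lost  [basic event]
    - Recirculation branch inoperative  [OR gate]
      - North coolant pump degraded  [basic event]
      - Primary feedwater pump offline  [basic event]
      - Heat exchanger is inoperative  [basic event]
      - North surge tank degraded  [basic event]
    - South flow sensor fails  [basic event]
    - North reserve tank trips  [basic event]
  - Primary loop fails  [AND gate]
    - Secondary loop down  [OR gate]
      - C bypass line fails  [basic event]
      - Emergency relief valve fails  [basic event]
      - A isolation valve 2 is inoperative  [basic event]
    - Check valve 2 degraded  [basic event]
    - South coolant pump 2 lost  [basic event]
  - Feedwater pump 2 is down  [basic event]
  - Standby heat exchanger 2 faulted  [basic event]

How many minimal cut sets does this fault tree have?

24

Emergency loop lost [OR]: union of children's cut sets → 2 cut set(s).
Recirculation branch inoperative [OR]: union of children's cut sets → 4 cut set(s).
Heat-sink path down [OR]: union of children's cut sets → 8 cut set(s).
Secondary loop down [OR]: union of children's cut sets → 3 cut set(s).
Primary loop fails [AND]: one cut set from each child combined → 3 × 1 × 1 = 3 cut set(s).
Reactor cooling lost [AND]: one cut set from each child combined → 8 × 3 × 1 × 1 = 24 cut set(s).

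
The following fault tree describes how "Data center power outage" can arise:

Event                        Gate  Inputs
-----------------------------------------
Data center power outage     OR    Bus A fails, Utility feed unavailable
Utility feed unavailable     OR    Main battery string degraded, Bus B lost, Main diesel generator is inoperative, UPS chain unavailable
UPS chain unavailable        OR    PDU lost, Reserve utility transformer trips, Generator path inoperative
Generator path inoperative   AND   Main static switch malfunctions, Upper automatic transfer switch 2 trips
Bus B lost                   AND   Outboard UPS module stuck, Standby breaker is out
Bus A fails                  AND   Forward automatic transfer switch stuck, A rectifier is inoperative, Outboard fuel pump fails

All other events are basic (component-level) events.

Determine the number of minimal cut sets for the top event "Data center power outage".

7

Bus A fails [AND]: one cut set from each child combined → 1 × 1 × 1 = 1 cut set(s).
Bus B lost [AND]: one cut set from each child combined → 1 × 1 = 1 cut set(s).
Generator path inoperative [AND]: one cut set from each child combined → 1 × 1 = 1 cut set(s).
UPS chain unavailable [OR]: union of children's cut sets → 3 cut set(s).
Utility feed unavailable [OR]: union of children's cut sets → 6 cut set(s).
Data center power outage [OR]: union of children's cut sets → 7 cut set(s).
Minimal cut sets: {A rectifier is inoperative, Forward automatic transfer switch stuck, Outboard fuel pump fails}; {Main battery string degraded}; {Outboard UPS module stuck, Standby breaker is out}; {Main diesel generator is inoperative}; {PDU lost}; {Reserve utility transformer trips}; {Main static switch malfunctions, Upper automatic transfer switch 2 trips}.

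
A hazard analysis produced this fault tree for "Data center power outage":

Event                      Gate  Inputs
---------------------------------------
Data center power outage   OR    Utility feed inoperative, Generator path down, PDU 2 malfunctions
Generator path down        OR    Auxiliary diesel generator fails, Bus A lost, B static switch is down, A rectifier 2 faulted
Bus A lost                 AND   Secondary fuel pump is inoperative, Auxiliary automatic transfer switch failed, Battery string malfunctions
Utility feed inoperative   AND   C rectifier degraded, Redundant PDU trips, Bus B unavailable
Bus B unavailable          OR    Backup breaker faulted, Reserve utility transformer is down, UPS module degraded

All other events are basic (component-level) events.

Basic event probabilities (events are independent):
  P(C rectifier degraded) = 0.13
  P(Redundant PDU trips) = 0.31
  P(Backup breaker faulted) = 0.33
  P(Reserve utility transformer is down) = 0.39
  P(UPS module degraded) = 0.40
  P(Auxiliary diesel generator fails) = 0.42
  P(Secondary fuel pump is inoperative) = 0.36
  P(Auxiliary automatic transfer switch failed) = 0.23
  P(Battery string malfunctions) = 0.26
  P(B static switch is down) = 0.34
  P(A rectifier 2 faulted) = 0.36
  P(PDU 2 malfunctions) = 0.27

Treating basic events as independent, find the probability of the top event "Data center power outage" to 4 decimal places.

P(Bus B unavailable) [OR] = 1 − (1−0.33) × (1−0.39) × (1−0.40) = 0.754780
P(Utility feed inoperative) [AND] = 0.13 × 0.31 × 0.754780 = 0.030418
P(Bus A lost) [AND] = 0.36 × 0.23 × 0.26 = 0.021528
P(Generator path down) [OR] = 1 − (1−0.42) × (1−0.021528) × (1−0.34) × (1−0.36) = 0.760282
P(Data center power outage) [OR] = 1 − (1−0.030418) × (1−0.760282) × (1−0.27) = 0.830329
Rounded to 4 decimal places: P(Data center power outage) ≈ 0.8303.

0.8303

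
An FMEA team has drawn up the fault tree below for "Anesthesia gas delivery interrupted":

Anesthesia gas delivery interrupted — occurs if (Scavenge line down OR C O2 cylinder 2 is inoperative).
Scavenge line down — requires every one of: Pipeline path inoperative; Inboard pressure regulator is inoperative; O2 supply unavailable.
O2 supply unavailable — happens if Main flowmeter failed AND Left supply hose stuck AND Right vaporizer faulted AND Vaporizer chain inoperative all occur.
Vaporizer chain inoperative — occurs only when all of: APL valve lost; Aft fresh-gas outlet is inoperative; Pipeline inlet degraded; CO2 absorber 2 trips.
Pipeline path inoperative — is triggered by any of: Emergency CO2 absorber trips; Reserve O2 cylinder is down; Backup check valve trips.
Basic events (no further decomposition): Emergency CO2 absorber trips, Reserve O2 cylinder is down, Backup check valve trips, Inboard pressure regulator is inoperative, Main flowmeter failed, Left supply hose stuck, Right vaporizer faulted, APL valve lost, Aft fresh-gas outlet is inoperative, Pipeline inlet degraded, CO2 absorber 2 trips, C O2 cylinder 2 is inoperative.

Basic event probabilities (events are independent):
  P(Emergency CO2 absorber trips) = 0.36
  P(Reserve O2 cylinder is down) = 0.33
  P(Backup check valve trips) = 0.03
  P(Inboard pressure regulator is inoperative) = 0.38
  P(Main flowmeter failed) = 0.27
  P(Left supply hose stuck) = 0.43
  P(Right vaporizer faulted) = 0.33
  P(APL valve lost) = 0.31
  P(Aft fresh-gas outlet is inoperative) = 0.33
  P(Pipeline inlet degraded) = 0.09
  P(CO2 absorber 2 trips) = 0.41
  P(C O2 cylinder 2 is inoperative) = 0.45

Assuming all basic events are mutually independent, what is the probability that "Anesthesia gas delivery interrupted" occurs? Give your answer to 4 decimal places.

P(Pipeline path inoperative) [OR] = 1 − (1−0.36) × (1−0.33) × (1−0.03) = 0.584064
P(Vaporizer chain inoperative) [AND] = 0.31 × 0.33 × 0.09 × 0.41 = 0.003775
P(O2 supply unavailable) [AND] = 0.27 × 0.43 × 0.33 × 0.003775 = 0.000145
P(Scavenge line down) [AND] = 0.584064 × 0.38 × 0.000145 = 0.000032
P(Anesthesia gas delivery interrupted) [OR] = 1 − (1−0.000032) × (1−0.45) = 0.450018
Rounded to 4 decimal places: P(Anesthesia gas delivery interrupted) ≈ 0.4500.

0.4500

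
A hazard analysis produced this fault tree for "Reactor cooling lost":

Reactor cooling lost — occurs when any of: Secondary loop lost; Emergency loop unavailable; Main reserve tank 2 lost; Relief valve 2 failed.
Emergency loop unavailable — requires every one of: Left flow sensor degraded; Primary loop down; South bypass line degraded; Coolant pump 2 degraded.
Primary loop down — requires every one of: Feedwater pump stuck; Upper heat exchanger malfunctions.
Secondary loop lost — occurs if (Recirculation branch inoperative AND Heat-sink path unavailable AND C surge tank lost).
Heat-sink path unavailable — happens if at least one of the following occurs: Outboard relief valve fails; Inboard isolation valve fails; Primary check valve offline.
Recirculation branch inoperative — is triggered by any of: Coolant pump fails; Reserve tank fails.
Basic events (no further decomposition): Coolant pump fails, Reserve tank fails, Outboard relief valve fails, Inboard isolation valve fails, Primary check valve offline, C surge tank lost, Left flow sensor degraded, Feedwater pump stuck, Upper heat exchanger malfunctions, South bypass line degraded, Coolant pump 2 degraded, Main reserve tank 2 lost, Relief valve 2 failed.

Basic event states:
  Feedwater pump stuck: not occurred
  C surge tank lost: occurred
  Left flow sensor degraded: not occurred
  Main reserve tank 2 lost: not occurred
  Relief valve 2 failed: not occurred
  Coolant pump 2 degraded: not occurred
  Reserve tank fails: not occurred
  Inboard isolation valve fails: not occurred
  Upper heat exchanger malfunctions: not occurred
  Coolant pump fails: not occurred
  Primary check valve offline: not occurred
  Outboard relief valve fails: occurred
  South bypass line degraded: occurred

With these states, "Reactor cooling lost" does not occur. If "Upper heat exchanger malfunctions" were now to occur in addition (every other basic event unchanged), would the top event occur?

Counterfactual: set "Upper heat exchanger malfunctions" to occurred.
Recirculation branch inoperative [OR]: Coolant pump fails=not, Reserve tank fails=not → no input occurs → does not occur.
Heat-sink path unavailable [OR]: Outboard relief valve fails=occurs, Inboard isolation valve fails=not, Primary check valve offline=not → at least one input occurs → occurs.
Secondary loop lost [AND]: Recirculation branch inoperative=not, Heat-sink path unavailable=occurs, C surge tank lost=occurs → not all inputs occur → does not occur.
Primary loop down [AND]: Feedwater pump stuck=not, Upper heat exchanger malfunctions=occurs → not all inputs occur → does not occur.
Emergency loop unavailable [AND]: Left flow sensor degraded=not, Primary loop down=not, South bypass line degraded=occurs, Coolant pump 2 degraded=not → not all inputs occur → does not occur.
Reactor cooling lost [OR]: Secondary loop lost=not, Emergency loop unavailable=not, Main reserve tank 2 lost=not, Relief valve 2 failed=not → no input occurs → does not occur.

No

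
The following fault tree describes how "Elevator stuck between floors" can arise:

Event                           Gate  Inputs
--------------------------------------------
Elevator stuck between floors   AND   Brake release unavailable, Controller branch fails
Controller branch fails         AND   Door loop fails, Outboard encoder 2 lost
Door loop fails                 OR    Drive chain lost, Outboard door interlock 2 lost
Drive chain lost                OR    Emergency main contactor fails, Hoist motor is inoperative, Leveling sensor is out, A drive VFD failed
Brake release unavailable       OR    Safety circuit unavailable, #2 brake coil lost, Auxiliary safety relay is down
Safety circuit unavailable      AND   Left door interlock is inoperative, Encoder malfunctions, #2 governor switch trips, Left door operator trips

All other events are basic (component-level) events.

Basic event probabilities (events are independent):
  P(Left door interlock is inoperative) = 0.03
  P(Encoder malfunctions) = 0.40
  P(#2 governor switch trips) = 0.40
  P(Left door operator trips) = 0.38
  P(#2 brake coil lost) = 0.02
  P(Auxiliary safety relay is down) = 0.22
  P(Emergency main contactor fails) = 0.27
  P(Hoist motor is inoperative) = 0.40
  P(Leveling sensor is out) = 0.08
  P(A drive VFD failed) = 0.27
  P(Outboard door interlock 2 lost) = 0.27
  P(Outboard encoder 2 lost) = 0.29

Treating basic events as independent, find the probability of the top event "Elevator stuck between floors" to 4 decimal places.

0.0540

P(Safety circuit unavailable) [AND] = 0.03 × 0.40 × 0.40 × 0.38 = 0.001824
P(Brake release unavailable) [OR] = 1 − (1−0.001824) × (1−0.02) × (1−0.22) = 0.236994
P(Drive chain lost) [OR] = 1 − (1−0.27) × (1−0.40) × (1−0.08) × (1−0.27) = 0.705839
P(Door loop fails) [OR] = 1 − (1−0.705839) × (1−0.27) = 0.785262
P(Controller branch fails) [AND] = 0.785262 × 0.29 = 0.227726
P(Elevator stuck between floors) [AND] = 0.236994 × 0.227726 = 0.053970
Rounded to 4 decimal places: P(Elevator stuck between floors) ≈ 0.0540.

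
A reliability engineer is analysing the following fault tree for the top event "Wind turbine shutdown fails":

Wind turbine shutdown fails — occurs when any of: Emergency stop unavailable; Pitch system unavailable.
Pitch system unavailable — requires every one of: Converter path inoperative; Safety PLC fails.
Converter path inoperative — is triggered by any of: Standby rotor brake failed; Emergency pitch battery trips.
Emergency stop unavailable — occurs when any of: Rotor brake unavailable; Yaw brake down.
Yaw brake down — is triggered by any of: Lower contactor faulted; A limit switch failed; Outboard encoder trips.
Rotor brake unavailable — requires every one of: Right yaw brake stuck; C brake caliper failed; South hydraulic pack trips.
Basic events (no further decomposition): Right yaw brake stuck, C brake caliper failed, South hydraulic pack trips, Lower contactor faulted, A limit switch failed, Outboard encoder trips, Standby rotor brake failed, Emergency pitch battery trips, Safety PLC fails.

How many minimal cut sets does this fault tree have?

6

Rotor brake unavailable [AND]: one cut set from each child combined → 1 × 1 × 1 = 1 cut set(s).
Yaw brake down [OR]: union of children's cut sets → 3 cut set(s).
Emergency stop unavailable [OR]: union of children's cut sets → 4 cut set(s).
Converter path inoperative [OR]: union of children's cut sets → 2 cut set(s).
Pitch system unavailable [AND]: one cut set from each child combined → 2 × 1 = 2 cut set(s).
Wind turbine shutdown fails [OR]: union of children's cut sets → 6 cut set(s).
Minimal cut sets: {C brake caliper failed, Right yaw brake stuck, South hydraulic pack trips}; {Lower contactor faulted}; {A limit switch failed}; {Outboard encoder trips}; {Safety PLC fails, Standby rotor brake failed}; {Emergency pitch battery trips, Safety PLC fails}.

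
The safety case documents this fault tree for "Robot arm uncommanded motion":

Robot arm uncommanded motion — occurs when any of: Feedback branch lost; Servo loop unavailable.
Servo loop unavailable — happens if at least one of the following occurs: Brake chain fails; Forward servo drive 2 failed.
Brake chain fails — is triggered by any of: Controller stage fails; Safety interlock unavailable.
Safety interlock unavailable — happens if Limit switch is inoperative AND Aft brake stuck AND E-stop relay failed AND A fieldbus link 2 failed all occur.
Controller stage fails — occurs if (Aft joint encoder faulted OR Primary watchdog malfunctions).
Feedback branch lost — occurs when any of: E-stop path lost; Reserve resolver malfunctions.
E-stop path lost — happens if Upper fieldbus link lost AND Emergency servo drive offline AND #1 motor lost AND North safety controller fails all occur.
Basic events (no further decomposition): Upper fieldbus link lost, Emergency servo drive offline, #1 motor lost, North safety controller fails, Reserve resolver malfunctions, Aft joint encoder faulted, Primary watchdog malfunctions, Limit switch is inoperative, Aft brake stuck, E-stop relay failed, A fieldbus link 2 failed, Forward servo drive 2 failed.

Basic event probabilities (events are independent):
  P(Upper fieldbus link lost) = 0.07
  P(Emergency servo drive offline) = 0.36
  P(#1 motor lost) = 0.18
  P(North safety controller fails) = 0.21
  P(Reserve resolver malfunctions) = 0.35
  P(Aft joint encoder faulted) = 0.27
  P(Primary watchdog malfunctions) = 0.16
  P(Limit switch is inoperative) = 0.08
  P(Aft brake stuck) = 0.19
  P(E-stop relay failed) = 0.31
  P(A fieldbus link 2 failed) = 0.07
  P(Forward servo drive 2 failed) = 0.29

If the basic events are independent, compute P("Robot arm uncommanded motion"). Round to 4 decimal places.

0.7174

P(E-stop path lost) [AND] = 0.07 × 0.36 × 0.18 × 0.21 = 0.000953
P(Feedback branch lost) [OR] = 1 − (1−0.000953) × (1−0.35) = 0.350619
P(Controller stage fails) [OR] = 1 − (1−0.27) × (1−0.16) = 0.386800
P(Safety interlock unavailable) [AND] = 0.08 × 0.19 × 0.31 × 0.07 = 0.000330
P(Brake chain fails) [OR] = 1 − (1−0.386800) × (1−0.000330) = 0.387002
P(Servo loop unavailable) [OR] = 1 − (1−0.387002) × (1−0.29) = 0.564771
P(Robot arm uncommanded motion) [OR] = 1 − (1−0.350619) × (1−0.564771) = 0.717371
Rounded to 4 decimal places: P(Robot arm uncommanded motion) ≈ 0.7174.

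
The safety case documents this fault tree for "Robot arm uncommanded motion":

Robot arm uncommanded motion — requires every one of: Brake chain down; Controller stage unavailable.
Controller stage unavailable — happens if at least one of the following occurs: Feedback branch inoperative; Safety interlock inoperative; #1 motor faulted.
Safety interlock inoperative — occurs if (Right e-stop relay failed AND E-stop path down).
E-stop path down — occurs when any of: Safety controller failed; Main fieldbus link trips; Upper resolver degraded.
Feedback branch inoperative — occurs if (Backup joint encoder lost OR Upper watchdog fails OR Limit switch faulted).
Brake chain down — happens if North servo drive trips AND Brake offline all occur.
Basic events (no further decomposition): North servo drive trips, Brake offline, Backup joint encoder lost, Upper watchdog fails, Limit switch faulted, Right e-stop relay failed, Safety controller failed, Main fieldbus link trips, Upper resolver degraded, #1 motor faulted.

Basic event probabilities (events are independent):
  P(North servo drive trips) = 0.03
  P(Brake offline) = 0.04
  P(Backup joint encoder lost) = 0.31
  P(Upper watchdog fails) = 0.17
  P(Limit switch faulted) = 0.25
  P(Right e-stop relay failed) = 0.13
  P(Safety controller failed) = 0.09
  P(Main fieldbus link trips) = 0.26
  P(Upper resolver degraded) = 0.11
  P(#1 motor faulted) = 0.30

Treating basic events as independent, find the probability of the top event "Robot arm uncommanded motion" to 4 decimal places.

P(Brake chain down) [AND] = 0.03 × 0.04 = 0.001200
P(Feedback branch inoperative) [OR] = 1 − (1−0.31) × (1−0.17) × (1−0.25) = 0.570475
P(E-stop path down) [OR] = 1 − (1−0.09) × (1−0.26) × (1−0.11) = 0.400674
P(Safety interlock inoperative) [AND] = 0.13 × 0.400674 = 0.052088
P(Controller stage unavailable) [OR] = 1 − (1−0.570475) × (1−0.052088) × (1−0.30) = 0.714994
P(Robot arm uncommanded motion) [AND] = 0.001200 × 0.714994 = 0.000858
Rounded to 4 decimal places: P(Robot arm uncommanded motion) ≈ 0.0009.

0.0009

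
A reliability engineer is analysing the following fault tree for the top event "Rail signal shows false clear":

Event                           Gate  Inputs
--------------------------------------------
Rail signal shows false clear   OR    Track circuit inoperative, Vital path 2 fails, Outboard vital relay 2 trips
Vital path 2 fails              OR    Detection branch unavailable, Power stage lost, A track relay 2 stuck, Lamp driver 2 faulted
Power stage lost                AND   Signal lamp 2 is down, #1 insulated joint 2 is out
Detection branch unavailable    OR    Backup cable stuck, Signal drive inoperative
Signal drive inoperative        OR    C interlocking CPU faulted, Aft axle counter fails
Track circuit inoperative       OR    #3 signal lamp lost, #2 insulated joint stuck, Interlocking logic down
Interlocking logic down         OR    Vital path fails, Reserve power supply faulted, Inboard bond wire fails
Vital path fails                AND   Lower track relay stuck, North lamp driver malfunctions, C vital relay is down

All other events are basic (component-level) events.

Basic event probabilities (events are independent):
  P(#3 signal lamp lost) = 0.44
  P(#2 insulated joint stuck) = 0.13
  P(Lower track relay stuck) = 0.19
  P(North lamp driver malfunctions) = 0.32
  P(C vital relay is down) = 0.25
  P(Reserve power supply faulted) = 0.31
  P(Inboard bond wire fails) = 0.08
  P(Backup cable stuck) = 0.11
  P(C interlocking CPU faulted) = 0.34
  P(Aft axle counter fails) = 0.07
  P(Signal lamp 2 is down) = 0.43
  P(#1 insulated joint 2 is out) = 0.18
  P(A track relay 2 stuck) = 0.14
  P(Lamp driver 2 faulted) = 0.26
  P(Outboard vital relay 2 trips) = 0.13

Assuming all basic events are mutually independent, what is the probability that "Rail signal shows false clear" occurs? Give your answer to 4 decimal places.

0.9150

P(Vital path fails) [AND] = 0.19 × 0.32 × 0.25 = 0.015200
P(Interlocking logic down) [OR] = 1 − (1−0.015200) × (1−0.31) × (1−0.08) = 0.374849
P(Track circuit inoperative) [OR] = 1 − (1−0.44) × (1−0.13) × (1−0.374849) = 0.695426
P(Signal drive inoperative) [OR] = 1 − (1−0.34) × (1−0.07) = 0.386200
P(Detection branch unavailable) [OR] = 1 − (1−0.11) × (1−0.386200) = 0.453718
P(Power stage lost) [AND] = 0.43 × 0.18 = 0.077400
P(Vital path 2 fails) [OR] = 1 − (1−0.453718) × (1−0.077400) × (1−0.14) × (1−0.26) = 0.679255
P(Rail signal shows false clear) [OR] = 1 − (1−0.695426) × (1−0.679255) × (1−0.13) = 0.915009
Rounded to 4 decimal places: P(Rail signal shows false clear) ≈ 0.9150.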